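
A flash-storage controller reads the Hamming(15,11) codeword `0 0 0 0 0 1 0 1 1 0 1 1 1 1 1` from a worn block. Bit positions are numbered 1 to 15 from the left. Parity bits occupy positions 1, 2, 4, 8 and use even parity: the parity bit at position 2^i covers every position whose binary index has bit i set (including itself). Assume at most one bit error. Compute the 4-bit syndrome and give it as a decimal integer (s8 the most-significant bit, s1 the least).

12

s1: b1⊕b3⊕b5⊕b7⊕b9⊕b11⊕b13⊕b15 = 0⊕0⊕0⊕0⊕1⊕1⊕1⊕1 = 0
s2: b2⊕b3⊕b6⊕b7⊕b10⊕b11⊕b14⊕b15 = 0⊕0⊕1⊕0⊕0⊕1⊕1⊕1 = 0
s4: b4⊕b5⊕b6⊕b7⊕b12⊕b13⊕b14⊕b15 = 0⊕0⊕1⊕0⊕1⊕1⊕1⊕1 = 1
s8: b8⊕b9⊕b10⊕b11⊕b12⊕b13⊕b14⊕b15 = 1⊕1⊕0⊕1⊕1⊕1⊕1⊕1 = 1
Syndrome (s8...s1) = 1100 → position 12.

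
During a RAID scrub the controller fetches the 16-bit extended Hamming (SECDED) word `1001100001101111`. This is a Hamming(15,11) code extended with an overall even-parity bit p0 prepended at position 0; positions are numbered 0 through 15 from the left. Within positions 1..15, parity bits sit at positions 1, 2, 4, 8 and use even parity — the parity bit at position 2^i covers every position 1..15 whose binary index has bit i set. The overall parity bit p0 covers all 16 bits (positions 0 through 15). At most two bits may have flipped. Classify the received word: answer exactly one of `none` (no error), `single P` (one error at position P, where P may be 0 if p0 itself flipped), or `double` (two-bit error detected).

s1: b1⊕b3⊕b5⊕b7⊕b9⊕b11⊕b13⊕b15 = 0⊕1⊕0⊕0⊕1⊕0⊕1⊕1 = 0
s2: b2⊕b3⊕b6⊕b7⊕b10⊕b11⊕b14⊕b15 = 0⊕1⊕0⊕0⊕1⊕0⊕1⊕1 = 0
s4: b4⊕b5⊕b6⊕b7⊕b12⊕b13⊕b14⊕b15 = 1⊕0⊕0⊕0⊕1⊕1⊕1⊕1 = 1
s8: b8⊕b9⊕b10⊕b11⊕b12⊕b13⊕b14⊕b15 = 0⊕1⊕1⊕0⊕1⊕1⊕1⊕1 = 0
Syndrome (s8...s1) = 0100 → position 4.
Overall parity (XOR of all 16 bits, including p0): 1⊕0⊕0⊕1⊕1⊕0⊕0⊕0⊕0⊕1⊕1⊕0⊕1⊕1⊕1⊕1 = 1
Overall=1, syndrome position=4 → single-bit error at position 4.

single 4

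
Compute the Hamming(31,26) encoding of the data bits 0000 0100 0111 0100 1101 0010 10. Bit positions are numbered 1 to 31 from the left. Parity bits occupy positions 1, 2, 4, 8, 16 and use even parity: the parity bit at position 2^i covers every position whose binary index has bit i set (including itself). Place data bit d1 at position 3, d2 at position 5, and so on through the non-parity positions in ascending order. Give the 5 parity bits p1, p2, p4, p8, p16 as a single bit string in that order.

Place data bits at non-power-of-two positions: b3=0, b5=0, b6=0, b7=0, b9=0, b10=1, b11=0, b12=0, b13=0, b14=1, b15=1, b17=1, b18=0, b19=1, b20=0, b21=0, b22=1, b23=1, b24=0, b25=1, b26=0, b27=0, b28=1, b29=0, b30=1, b31=0.
p1 = XOR of data positions {3,5,7,9,11,13,15,17,19,21,23,25,27,29,31} = 0⊕0⊕0⊕0⊕0⊕0⊕1⊕1⊕1⊕0⊕1⊕1⊕0⊕0⊕0 = 1
p2 = XOR of data positions {3,6,7,10,11,14,15,18,19,22,23,26,27,30,31} = 0⊕0⊕0⊕1⊕0⊕1⊕1⊕0⊕1⊕1⊕1⊕0⊕0⊕1⊕0 = 1
p4 = XOR of data positions {5,6,7,12,13,14,15,20,21,22,23,28,29,30,31} = 0⊕0⊕0⊕0⊕0⊕1⊕1⊕0⊕0⊕1⊕1⊕1⊕0⊕1⊕0 = 0
p8 = XOR of data positions {9,10,11,12,13,14,15,24,25,26,27,28,29,30,31} = 0⊕1⊕0⊕0⊕0⊕1⊕1⊕0⊕1⊕0⊕0⊕1⊕0⊕1⊕0 = 0
p16 = XOR of data positions {17,18,19,20,21,22,23,24,25,26,27,28,29,30,31} = 1⊕0⊕1⊕0⊕0⊕1⊕1⊕0⊕1⊕0⊕0⊕1⊕0⊕1⊕0 = 1
Parity bits p1,p2,p4,p8,p16 = 11001

11001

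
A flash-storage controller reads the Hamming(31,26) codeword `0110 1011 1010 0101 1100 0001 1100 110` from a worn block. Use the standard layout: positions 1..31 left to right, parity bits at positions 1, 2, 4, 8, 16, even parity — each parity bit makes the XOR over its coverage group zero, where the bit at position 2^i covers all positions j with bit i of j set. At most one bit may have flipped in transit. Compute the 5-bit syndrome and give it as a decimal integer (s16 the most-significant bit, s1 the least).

12

s1: b1⊕b3⊕b5⊕b7⊕b9⊕b11⊕b13⊕b15⊕b17⊕b19⊕b21⊕b23⊕b25⊕b27⊕b29⊕b31 = 0⊕1⊕1⊕1⊕1⊕1⊕0⊕0⊕1⊕0⊕0⊕0⊕1⊕0⊕1⊕0 = 0
s2: b2⊕b3⊕b6⊕b7⊕b10⊕b11⊕b14⊕b15⊕b18⊕b19⊕b22⊕b23⊕b26⊕b27⊕b30⊕b31 = 1⊕1⊕0⊕1⊕0⊕1⊕1⊕0⊕1⊕0⊕0⊕0⊕1⊕0⊕1⊕0 = 0
s4: b4⊕b5⊕b6⊕b7⊕b12⊕b13⊕b14⊕b15⊕b20⊕b21⊕b22⊕b23⊕b28⊕b29⊕b30⊕b31 = 0⊕1⊕0⊕1⊕0⊕0⊕1⊕0⊕0⊕0⊕0⊕0⊕0⊕1⊕1⊕0 = 1
s8: b8⊕b9⊕b10⊕b11⊕b12⊕b13⊕b14⊕b15⊕b24⊕b25⊕b26⊕b27⊕b28⊕b29⊕b30⊕b31 = 1⊕1⊕0⊕1⊕0⊕0⊕1⊕0⊕1⊕1⊕1⊕0⊕0⊕1⊕1⊕0 = 1
s16: b16⊕b17⊕b18⊕b19⊕b20⊕b21⊕b22⊕b23⊕b24⊕b25⊕b26⊕b27⊕b28⊕b29⊕b30⊕b31 = 1⊕1⊕1⊕0⊕0⊕0⊕0⊕0⊕1⊕1⊕1⊕0⊕0⊕1⊕1⊕0 = 0
Syndrome (s16...s1) = 01100 → position 12.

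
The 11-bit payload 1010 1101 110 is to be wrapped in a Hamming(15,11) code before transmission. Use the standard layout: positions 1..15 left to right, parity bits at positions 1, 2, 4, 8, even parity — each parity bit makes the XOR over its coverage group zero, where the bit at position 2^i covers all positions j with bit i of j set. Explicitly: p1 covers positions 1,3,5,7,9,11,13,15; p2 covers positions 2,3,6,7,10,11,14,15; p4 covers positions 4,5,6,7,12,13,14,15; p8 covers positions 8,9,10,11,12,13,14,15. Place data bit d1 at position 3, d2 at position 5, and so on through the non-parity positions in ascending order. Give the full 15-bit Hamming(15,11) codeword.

101001011101110

Place data bits at non-power-of-two positions: b3=1, b5=0, b6=1, b7=0, b9=1, b10=1, b11=0, b12=1, b13=1, b14=1, b15=0.
p1 = XOR of data positions {3,5,7,9,11,13,15} = 1⊕0⊕0⊕1⊕0⊕1⊕0 = 1
p2 = XOR of data positions {3,6,7,10,11,14,15} = 1⊕1⊕0⊕1⊕0⊕1⊕0 = 0
p4 = XOR of data positions {5,6,7,12,13,14,15} = 0⊕1⊕0⊕1⊕1⊕1⊕0 = 0
p8 = XOR of data positions {9,10,11,12,13,14,15} = 1⊕1⊕0⊕1⊕1⊕1⊕0 = 1
Codeword b1..b15 = 101001011101110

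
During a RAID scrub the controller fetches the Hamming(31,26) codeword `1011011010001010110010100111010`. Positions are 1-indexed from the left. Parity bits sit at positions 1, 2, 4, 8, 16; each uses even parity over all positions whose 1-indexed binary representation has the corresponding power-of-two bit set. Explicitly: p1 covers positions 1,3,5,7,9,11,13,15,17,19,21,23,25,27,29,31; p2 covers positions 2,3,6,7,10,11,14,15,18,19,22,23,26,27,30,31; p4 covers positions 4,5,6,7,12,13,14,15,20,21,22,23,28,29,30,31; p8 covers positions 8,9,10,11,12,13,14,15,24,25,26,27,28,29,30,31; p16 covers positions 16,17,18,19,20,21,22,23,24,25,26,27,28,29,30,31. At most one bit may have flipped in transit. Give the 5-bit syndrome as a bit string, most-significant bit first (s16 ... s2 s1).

s1: b1⊕b3⊕b5⊕b7⊕b9⊕b11⊕b13⊕b15⊕b17⊕b19⊕b21⊕b23⊕b25⊕b27⊕b29⊕b31 = 1⊕1⊕0⊕1⊕1⊕0⊕1⊕1⊕1⊕0⊕1⊕1⊕0⊕1⊕0⊕0 = 0
s2: b2⊕b3⊕b6⊕b7⊕b10⊕b11⊕b14⊕b15⊕b18⊕b19⊕b22⊕b23⊕b26⊕b27⊕b30⊕b31 = 0⊕1⊕1⊕1⊕0⊕0⊕0⊕1⊕1⊕0⊕0⊕1⊕1⊕1⊕1⊕0 = 1
s4: b4⊕b5⊕b6⊕b7⊕b12⊕b13⊕b14⊕b15⊕b20⊕b21⊕b22⊕b23⊕b28⊕b29⊕b30⊕b31 = 1⊕0⊕1⊕1⊕0⊕1⊕0⊕1⊕0⊕1⊕0⊕1⊕1⊕0⊕1⊕0 = 1
s8: b8⊕b9⊕b10⊕b11⊕b12⊕b13⊕b14⊕b15⊕b24⊕b25⊕b26⊕b27⊕b28⊕b29⊕b30⊕b31 = 0⊕1⊕0⊕0⊕0⊕1⊕0⊕1⊕0⊕0⊕1⊕1⊕1⊕0⊕1⊕0 = 1
s16: b16⊕b17⊕b18⊕b19⊕b20⊕b21⊕b22⊕b23⊕b24⊕b25⊕b26⊕b27⊕b28⊕b29⊕b30⊕b31 = 0⊕1⊕1⊕0⊕0⊕1⊕0⊕1⊕0⊕0⊕1⊕1⊕1⊕0⊕1⊕0 = 0
Syndrome (s16...s1) = 01110 → position 14.

01110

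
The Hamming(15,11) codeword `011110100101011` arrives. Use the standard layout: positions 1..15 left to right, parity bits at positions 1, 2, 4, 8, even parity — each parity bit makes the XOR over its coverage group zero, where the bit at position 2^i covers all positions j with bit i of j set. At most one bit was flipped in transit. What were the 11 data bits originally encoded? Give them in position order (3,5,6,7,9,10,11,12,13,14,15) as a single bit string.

11010101011

s1: b1⊕b3⊕b5⊕b7⊕b9⊕b11⊕b13⊕b15 = 0⊕1⊕1⊕1⊕0⊕0⊕0⊕1 = 0
s2: b2⊕b3⊕b6⊕b7⊕b10⊕b11⊕b14⊕b15 = 1⊕1⊕0⊕1⊕1⊕0⊕1⊕1 = 0
s4: b4⊕b5⊕b6⊕b7⊕b12⊕b13⊕b14⊕b15 = 1⊕1⊕0⊕1⊕1⊕0⊕1⊕1 = 0
s8: b8⊕b9⊕b10⊕b11⊕b12⊕b13⊕b14⊕b15 = 0⊕0⊕1⊕0⊕1⊕0⊕1⊕1 = 0
Syndrome (s8...s1) = 0000 → position 0 (no error).
No correction needed.
Data bits at positions 3,5,6,7,9,10,11,12,13,14,15: 11010101011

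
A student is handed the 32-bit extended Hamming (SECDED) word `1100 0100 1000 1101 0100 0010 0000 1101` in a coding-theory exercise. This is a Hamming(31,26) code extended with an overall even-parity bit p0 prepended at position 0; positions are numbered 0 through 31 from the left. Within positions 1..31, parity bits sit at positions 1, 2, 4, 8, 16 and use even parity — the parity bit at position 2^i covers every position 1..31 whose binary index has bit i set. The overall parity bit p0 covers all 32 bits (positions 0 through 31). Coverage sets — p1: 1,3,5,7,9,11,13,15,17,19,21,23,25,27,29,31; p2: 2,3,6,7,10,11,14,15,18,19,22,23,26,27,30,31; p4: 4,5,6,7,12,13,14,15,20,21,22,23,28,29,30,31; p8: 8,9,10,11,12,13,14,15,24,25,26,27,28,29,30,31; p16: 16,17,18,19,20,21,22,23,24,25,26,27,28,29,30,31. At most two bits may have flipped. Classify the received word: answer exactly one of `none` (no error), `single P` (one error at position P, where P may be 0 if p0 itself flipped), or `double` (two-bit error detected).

double

s1: b1⊕b3⊕b5⊕b7⊕b9⊕b11⊕b13⊕b15⊕b17⊕b19⊕b21⊕b23⊕b25⊕b27⊕b29⊕b31 = 1⊕0⊕1⊕0⊕0⊕0⊕1⊕1⊕1⊕0⊕0⊕0⊕0⊕0⊕1⊕1 = 1
s2: b2⊕b3⊕b6⊕b7⊕b10⊕b11⊕b14⊕b15⊕b18⊕b19⊕b22⊕b23⊕b26⊕b27⊕b30⊕b31 = 0⊕0⊕0⊕0⊕0⊕0⊕0⊕1⊕0⊕0⊕1⊕0⊕0⊕0⊕0⊕1 = 1
s4: b4⊕b5⊕b6⊕b7⊕b12⊕b13⊕b14⊕b15⊕b20⊕b21⊕b22⊕b23⊕b28⊕b29⊕b30⊕b31 = 0⊕1⊕0⊕0⊕1⊕1⊕0⊕1⊕0⊕0⊕1⊕0⊕1⊕1⊕0⊕1 = 0
s8: b8⊕b9⊕b10⊕b11⊕b12⊕b13⊕b14⊕b15⊕b24⊕b25⊕b26⊕b27⊕b28⊕b29⊕b30⊕b31 = 1⊕0⊕0⊕0⊕1⊕1⊕0⊕1⊕0⊕0⊕0⊕0⊕1⊕1⊕0⊕1 = 1
s16: b16⊕b17⊕b18⊕b19⊕b20⊕b21⊕b22⊕b23⊕b24⊕b25⊕b26⊕b27⊕b28⊕b29⊕b30⊕b31 = 0⊕1⊕0⊕0⊕0⊕0⊕1⊕0⊕0⊕0⊕0⊕0⊕1⊕1⊕0⊕1 = 1
Syndrome (s16...s1) = 11011 → position 27.
Overall parity (XOR of all 32 bits, including p0): 1⊕1⊕0⊕0⊕0⊕1⊕0⊕0⊕1⊕0⊕0⊕0⊕1⊕1⊕0⊕1⊕0⊕1⊕0⊕0⊕0⊕0⊕1⊕0⊕0⊕0⊕0⊕0⊕1⊕1⊕0⊕1 = 0
Overall=0, syndrome position=27 → double-bit error detected (uncorrectable).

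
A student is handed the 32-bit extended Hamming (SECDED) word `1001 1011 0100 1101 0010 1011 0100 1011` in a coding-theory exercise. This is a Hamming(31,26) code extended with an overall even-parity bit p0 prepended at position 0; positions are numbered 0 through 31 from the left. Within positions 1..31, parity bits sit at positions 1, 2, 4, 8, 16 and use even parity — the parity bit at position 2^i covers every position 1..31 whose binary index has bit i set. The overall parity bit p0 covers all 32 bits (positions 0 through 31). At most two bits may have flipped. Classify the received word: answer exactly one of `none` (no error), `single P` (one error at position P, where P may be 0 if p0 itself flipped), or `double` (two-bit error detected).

s1: b1⊕b3⊕b5⊕b7⊕b9⊕b11⊕b13⊕b15⊕b17⊕b19⊕b21⊕b23⊕b25⊕b27⊕b29⊕b31 = 0⊕1⊕0⊕1⊕1⊕0⊕1⊕1⊕0⊕0⊕0⊕1⊕1⊕0⊕0⊕1 = 0
s2: b2⊕b3⊕b6⊕b7⊕b10⊕b11⊕b14⊕b15⊕b18⊕b19⊕b22⊕b23⊕b26⊕b27⊕b30⊕b31 = 0⊕1⊕1⊕1⊕0⊕0⊕0⊕1⊕1⊕0⊕1⊕1⊕0⊕0⊕1⊕1 = 1
s4: b4⊕b5⊕b6⊕b7⊕b12⊕b13⊕b14⊕b15⊕b20⊕b21⊕b22⊕b23⊕b28⊕b29⊕b30⊕b31 = 1⊕0⊕1⊕1⊕1⊕1⊕0⊕1⊕1⊕0⊕1⊕1⊕1⊕0⊕1⊕1 = 0
s8: b8⊕b9⊕b10⊕b11⊕b12⊕b13⊕b14⊕b15⊕b24⊕b25⊕b26⊕b27⊕b28⊕b29⊕b30⊕b31 = 0⊕1⊕0⊕0⊕1⊕1⊕0⊕1⊕0⊕1⊕0⊕0⊕1⊕0⊕1⊕1 = 0
s16: b16⊕b17⊕b18⊕b19⊕b20⊕b21⊕b22⊕b23⊕b24⊕b25⊕b26⊕b27⊕b28⊕b29⊕b30⊕b31 = 0⊕0⊕1⊕0⊕1⊕0⊕1⊕1⊕0⊕1⊕0⊕0⊕1⊕0⊕1⊕1 = 0
Syndrome (s16...s1) = 00010 → position 2.
Overall parity (XOR of all 32 bits, including p0): 1⊕0⊕0⊕1⊕1⊕0⊕1⊕1⊕0⊕1⊕0⊕0⊕1⊕1⊕0⊕1⊕0⊕0⊕1⊕0⊕1⊕0⊕1⊕1⊕0⊕1⊕0⊕0⊕1⊕0⊕1⊕1 = 1
Overall=1, syndrome position=2 → single-bit error at position 2.

single 2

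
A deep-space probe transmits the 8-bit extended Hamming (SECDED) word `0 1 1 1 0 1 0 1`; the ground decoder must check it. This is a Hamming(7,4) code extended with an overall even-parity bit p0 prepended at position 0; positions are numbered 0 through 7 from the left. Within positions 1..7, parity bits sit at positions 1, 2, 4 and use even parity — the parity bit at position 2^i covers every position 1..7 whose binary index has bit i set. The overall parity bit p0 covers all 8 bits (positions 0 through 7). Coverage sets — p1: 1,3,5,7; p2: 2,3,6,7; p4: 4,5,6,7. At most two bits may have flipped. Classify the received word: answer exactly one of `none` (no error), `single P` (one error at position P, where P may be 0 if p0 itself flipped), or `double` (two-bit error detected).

single 2

s1: b1⊕b3⊕b5⊕b7 = 1⊕1⊕1⊕1 = 0
s2: b2⊕b3⊕b6⊕b7 = 1⊕1⊕0⊕1 = 1
s4: b4⊕b5⊕b6⊕b7 = 0⊕1⊕0⊕1 = 0
Syndrome (s4...s1) = 010 → position 2.
Overall parity (XOR of all 8 bits, including p0): 0⊕1⊕1⊕1⊕0⊕1⊕0⊕1 = 1
Overall=1, syndrome position=2 → single-bit error at position 2.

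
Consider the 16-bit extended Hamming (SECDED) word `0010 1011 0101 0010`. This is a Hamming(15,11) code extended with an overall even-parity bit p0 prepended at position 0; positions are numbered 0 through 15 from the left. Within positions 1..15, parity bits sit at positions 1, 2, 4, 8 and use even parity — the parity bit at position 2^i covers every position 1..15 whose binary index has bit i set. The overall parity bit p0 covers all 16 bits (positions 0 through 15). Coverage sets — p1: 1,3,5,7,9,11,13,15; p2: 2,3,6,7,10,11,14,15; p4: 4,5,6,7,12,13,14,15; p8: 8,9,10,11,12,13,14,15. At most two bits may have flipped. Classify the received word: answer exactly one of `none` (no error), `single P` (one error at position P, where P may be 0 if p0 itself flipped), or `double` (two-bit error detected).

s1: b1⊕b3⊕b5⊕b7⊕b9⊕b11⊕b13⊕b15 = 0⊕0⊕0⊕1⊕1⊕1⊕0⊕0 = 1
s2: b2⊕b3⊕b6⊕b7⊕b10⊕b11⊕b14⊕b15 = 1⊕0⊕1⊕1⊕0⊕1⊕1⊕0 = 1
s4: b4⊕b5⊕b6⊕b7⊕b12⊕b13⊕b14⊕b15 = 1⊕0⊕1⊕1⊕0⊕0⊕1⊕0 = 0
s8: b8⊕b9⊕b10⊕b11⊕b12⊕b13⊕b14⊕b15 = 0⊕1⊕0⊕1⊕0⊕0⊕1⊕0 = 1
Syndrome (s8...s1) = 1011 → position 11.
Overall parity (XOR of all 16 bits, including p0): 0⊕0⊕1⊕0⊕1⊕0⊕1⊕1⊕0⊕1⊕0⊕1⊕0⊕0⊕1⊕0 = 1
Overall=1, syndrome position=11 → single-bit error at position 11.

single 11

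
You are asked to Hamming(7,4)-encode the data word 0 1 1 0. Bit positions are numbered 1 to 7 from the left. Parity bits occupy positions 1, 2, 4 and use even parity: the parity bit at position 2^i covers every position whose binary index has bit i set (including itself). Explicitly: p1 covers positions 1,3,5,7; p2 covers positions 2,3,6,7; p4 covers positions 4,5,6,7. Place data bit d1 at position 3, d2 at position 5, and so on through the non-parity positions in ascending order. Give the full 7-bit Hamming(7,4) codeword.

Place data bits at non-power-of-two positions: b3=0, b5=1, b6=1, b7=0.
p1 = XOR of data positions {3,5,7} = 0⊕1⊕0 = 1
p2 = XOR of data positions {3,6,7} = 0⊕1⊕0 = 1
p4 = XOR of data positions {5,6,7} = 1⊕1⊕0 = 0
Codeword b1..b7 = 1100110

1100110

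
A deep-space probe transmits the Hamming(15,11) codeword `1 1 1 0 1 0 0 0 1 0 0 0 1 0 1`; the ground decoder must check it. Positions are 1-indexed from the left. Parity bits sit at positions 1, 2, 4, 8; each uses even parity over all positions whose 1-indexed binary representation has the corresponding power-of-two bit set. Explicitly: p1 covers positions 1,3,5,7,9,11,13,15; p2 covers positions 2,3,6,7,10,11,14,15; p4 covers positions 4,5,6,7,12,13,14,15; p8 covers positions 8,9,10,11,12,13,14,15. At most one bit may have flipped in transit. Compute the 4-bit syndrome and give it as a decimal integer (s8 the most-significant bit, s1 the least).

14

s1: b1⊕b3⊕b5⊕b7⊕b9⊕b11⊕b13⊕b15 = 1⊕1⊕1⊕0⊕1⊕0⊕1⊕1 = 0
s2: b2⊕b3⊕b6⊕b7⊕b10⊕b11⊕b14⊕b15 = 1⊕1⊕0⊕0⊕0⊕0⊕0⊕1 = 1
s4: b4⊕b5⊕b6⊕b7⊕b12⊕b13⊕b14⊕b15 = 0⊕1⊕0⊕0⊕0⊕1⊕0⊕1 = 1
s8: b8⊕b9⊕b10⊕b11⊕b12⊕b13⊕b14⊕b15 = 0⊕1⊕0⊕0⊕0⊕1⊕0⊕1 = 1
Syndrome (s8...s1) = 1110 → position 14.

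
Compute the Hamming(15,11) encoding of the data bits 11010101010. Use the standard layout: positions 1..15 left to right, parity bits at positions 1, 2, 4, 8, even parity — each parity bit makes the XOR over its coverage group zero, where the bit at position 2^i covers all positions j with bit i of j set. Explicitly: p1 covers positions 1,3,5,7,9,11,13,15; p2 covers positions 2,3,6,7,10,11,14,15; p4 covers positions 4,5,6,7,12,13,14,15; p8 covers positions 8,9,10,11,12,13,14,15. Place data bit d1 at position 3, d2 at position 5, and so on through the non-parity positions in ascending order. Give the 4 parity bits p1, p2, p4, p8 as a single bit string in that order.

1001

Place data bits at non-power-of-two positions: b3=1, b5=1, b6=0, b7=1, b9=0, b10=1, b11=0, b12=1, b13=0, b14=1, b15=0.
p1 = XOR of data positions {3,5,7,9,11,13,15} = 1⊕1⊕1⊕0⊕0⊕0⊕0 = 1
p2 = XOR of data positions {3,6,7,10,11,14,15} = 1⊕0⊕1⊕1⊕0⊕1⊕0 = 0
p4 = XOR of data positions {5,6,7,12,13,14,15} = 1⊕0⊕1⊕1⊕0⊕1⊕0 = 0
p8 = XOR of data positions {9,10,11,12,13,14,15} = 0⊕1⊕0⊕1⊕0⊕1⊕0 = 1
Parity bits p1,p2,p4,p8 = 1001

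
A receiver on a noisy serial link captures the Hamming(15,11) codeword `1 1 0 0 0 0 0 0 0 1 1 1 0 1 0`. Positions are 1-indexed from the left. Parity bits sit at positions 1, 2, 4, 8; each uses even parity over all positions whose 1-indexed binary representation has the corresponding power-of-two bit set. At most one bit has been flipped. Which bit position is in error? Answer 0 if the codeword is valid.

s1: b1⊕b3⊕b5⊕b7⊕b9⊕b11⊕b13⊕b15 = 1⊕0⊕0⊕0⊕0⊕1⊕0⊕0 = 0
s2: b2⊕b3⊕b6⊕b7⊕b10⊕b11⊕b14⊕b15 = 1⊕0⊕0⊕0⊕1⊕1⊕1⊕0 = 0
s4: b4⊕b5⊕b6⊕b7⊕b12⊕b13⊕b14⊕b15 = 0⊕0⊕0⊕0⊕1⊕0⊕1⊕0 = 0
s8: b8⊕b9⊕b10⊕b11⊕b12⊕b13⊕b14⊕b15 = 0⊕0⊕1⊕1⊕1⊕0⊕1⊕0 = 0
Syndrome (s8...s1) = 0000 → position 0 (no error).

0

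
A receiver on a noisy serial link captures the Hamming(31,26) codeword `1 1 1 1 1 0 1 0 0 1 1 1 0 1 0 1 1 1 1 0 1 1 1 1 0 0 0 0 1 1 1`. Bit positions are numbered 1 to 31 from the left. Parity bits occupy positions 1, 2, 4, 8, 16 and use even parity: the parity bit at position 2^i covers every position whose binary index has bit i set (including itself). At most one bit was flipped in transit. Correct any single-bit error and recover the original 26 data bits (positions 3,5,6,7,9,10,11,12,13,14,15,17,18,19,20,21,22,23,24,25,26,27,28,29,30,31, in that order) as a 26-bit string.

s1: b1⊕b3⊕b5⊕b7⊕b9⊕b11⊕b13⊕b15⊕b17⊕b19⊕b21⊕b23⊕b25⊕b27⊕b29⊕b31 = 1⊕1⊕1⊕1⊕0⊕1⊕0⊕0⊕1⊕1⊕1⊕1⊕0⊕0⊕1⊕1 = 1
s2: b2⊕b3⊕b6⊕b7⊕b10⊕b11⊕b14⊕b15⊕b18⊕b19⊕b22⊕b23⊕b26⊕b27⊕b30⊕b31 = 1⊕1⊕0⊕1⊕1⊕1⊕1⊕0⊕1⊕1⊕1⊕1⊕0⊕0⊕1⊕1 = 0
s4: b4⊕b5⊕b6⊕b7⊕b12⊕b13⊕b14⊕b15⊕b20⊕b21⊕b22⊕b23⊕b28⊕b29⊕b30⊕b31 = 1⊕1⊕0⊕1⊕1⊕0⊕1⊕0⊕0⊕1⊕1⊕1⊕0⊕1⊕1⊕1 = 1
s8: b8⊕b9⊕b10⊕b11⊕b12⊕b13⊕b14⊕b15⊕b24⊕b25⊕b26⊕b27⊕b28⊕b29⊕b30⊕b31 = 0⊕0⊕1⊕1⊕1⊕0⊕1⊕0⊕1⊕0⊕0⊕0⊕0⊕1⊕1⊕1 = 0
s16: b16⊕b17⊕b18⊕b19⊕b20⊕b21⊕b22⊕b23⊕b24⊕b25⊕b26⊕b27⊕b28⊕b29⊕b30⊕b31 = 1⊕1⊕1⊕1⊕0⊕1⊕1⊕1⊕1⊕0⊕0⊕0⊕0⊕1⊕1⊕1 = 1
Syndrome (s16...s1) = 10101 → position 21.
Flip bit 21: corrected codeword = 1111101001110101111001110000111
Data bits at positions 3,5,6,7,9,10,11,12,13,14,15,17,18,19,20,21,22,23,24,25,26,27,28,29,30,31: 11010111010111001110000111

11010111010111001110000111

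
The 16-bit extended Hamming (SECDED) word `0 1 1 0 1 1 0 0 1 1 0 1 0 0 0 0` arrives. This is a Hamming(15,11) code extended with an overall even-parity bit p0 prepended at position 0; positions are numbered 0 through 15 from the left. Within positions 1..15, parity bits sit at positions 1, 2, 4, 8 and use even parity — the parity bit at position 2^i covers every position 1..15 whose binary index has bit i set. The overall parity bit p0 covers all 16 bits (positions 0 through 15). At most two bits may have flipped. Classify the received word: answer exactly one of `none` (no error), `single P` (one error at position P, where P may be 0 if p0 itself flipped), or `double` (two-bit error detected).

s1: b1⊕b3⊕b5⊕b7⊕b9⊕b11⊕b13⊕b15 = 1⊕0⊕1⊕0⊕1⊕1⊕0⊕0 = 0
s2: b2⊕b3⊕b6⊕b7⊕b10⊕b11⊕b14⊕b15 = 1⊕0⊕0⊕0⊕0⊕1⊕0⊕0 = 0
s4: b4⊕b5⊕b6⊕b7⊕b12⊕b13⊕b14⊕b15 = 1⊕1⊕0⊕0⊕0⊕0⊕0⊕0 = 0
s8: b8⊕b9⊕b10⊕b11⊕b12⊕b13⊕b14⊕b15 = 1⊕1⊕0⊕1⊕0⊕0⊕0⊕0 = 1
Syndrome (s8...s1) = 1000 → position 8.
Overall parity (XOR of all 16 bits, including p0): 0⊕1⊕1⊕0⊕1⊕1⊕0⊕0⊕1⊕1⊕0⊕1⊕0⊕0⊕0⊕0 = 1
Overall=1, syndrome position=8 → single-bit error at position 8.

single 8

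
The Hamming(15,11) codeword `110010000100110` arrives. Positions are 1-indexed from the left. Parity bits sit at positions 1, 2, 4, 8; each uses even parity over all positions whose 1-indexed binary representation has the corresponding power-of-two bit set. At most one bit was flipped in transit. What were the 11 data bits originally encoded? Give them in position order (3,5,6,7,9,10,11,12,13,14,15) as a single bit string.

s1: b1⊕b3⊕b5⊕b7⊕b9⊕b11⊕b13⊕b15 = 1⊕0⊕1⊕0⊕0⊕0⊕1⊕0 = 1
s2: b2⊕b3⊕b6⊕b7⊕b10⊕b11⊕b14⊕b15 = 1⊕0⊕0⊕0⊕1⊕0⊕1⊕0 = 1
s4: b4⊕b5⊕b6⊕b7⊕b12⊕b13⊕b14⊕b15 = 0⊕1⊕0⊕0⊕0⊕1⊕1⊕0 = 1
s8: b8⊕b9⊕b10⊕b11⊕b12⊕b13⊕b14⊕b15 = 0⊕0⊕1⊕0⊕0⊕1⊕1⊕0 = 1
Syndrome (s8...s1) = 1111 → position 15.
Flip bit 15: corrected codeword = 110010000100111
Data bits at positions 3,5,6,7,9,10,11,12,13,14,15: 01000100111

01000100111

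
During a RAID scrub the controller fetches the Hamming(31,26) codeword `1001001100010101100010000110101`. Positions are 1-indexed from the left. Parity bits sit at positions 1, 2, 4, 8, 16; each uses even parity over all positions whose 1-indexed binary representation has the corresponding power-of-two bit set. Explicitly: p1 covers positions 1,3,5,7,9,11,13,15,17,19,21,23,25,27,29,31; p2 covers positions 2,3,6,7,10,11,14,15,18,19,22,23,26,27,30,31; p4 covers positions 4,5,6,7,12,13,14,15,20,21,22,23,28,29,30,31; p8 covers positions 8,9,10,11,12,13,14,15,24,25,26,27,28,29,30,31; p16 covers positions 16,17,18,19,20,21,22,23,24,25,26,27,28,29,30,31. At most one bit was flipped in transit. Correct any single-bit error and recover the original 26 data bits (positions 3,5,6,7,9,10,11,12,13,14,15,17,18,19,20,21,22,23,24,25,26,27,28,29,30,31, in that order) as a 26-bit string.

00010001010100010000110100

s1: b1⊕b3⊕b5⊕b7⊕b9⊕b11⊕b13⊕b15⊕b17⊕b19⊕b21⊕b23⊕b25⊕b27⊕b29⊕b31 = 1⊕0⊕0⊕1⊕0⊕0⊕0⊕0⊕1⊕0⊕1⊕0⊕0⊕1⊕1⊕1 = 1
s2: b2⊕b3⊕b6⊕b7⊕b10⊕b11⊕b14⊕b15⊕b18⊕b19⊕b22⊕b23⊕b26⊕b27⊕b30⊕b31 = 0⊕0⊕0⊕1⊕0⊕0⊕1⊕0⊕0⊕0⊕0⊕0⊕1⊕1⊕0⊕1 = 1
s4: b4⊕b5⊕b6⊕b7⊕b12⊕b13⊕b14⊕b15⊕b20⊕b21⊕b22⊕b23⊕b28⊕b29⊕b30⊕b31 = 1⊕0⊕0⊕1⊕1⊕0⊕1⊕0⊕0⊕1⊕0⊕0⊕0⊕1⊕0⊕1 = 1
s8: b8⊕b9⊕b10⊕b11⊕b12⊕b13⊕b14⊕b15⊕b24⊕b25⊕b26⊕b27⊕b28⊕b29⊕b30⊕b31 = 1⊕0⊕0⊕0⊕1⊕0⊕1⊕0⊕0⊕0⊕1⊕1⊕0⊕1⊕0⊕1 = 1
s16: b16⊕b17⊕b18⊕b19⊕b20⊕b21⊕b22⊕b23⊕b24⊕b25⊕b26⊕b27⊕b28⊕b29⊕b30⊕b31 = 1⊕1⊕0⊕0⊕0⊕1⊕0⊕0⊕0⊕0⊕1⊕1⊕0⊕1⊕0⊕1 = 1
Syndrome (s16...s1) = 11111 → position 31.
Flip bit 31: corrected codeword = 1001001100010101100010000110100
Data bits at positions 3,5,6,7,9,10,11,12,13,14,15,17,18,19,20,21,22,23,24,25,26,27,28,29,30,31: 00010001010100010000110100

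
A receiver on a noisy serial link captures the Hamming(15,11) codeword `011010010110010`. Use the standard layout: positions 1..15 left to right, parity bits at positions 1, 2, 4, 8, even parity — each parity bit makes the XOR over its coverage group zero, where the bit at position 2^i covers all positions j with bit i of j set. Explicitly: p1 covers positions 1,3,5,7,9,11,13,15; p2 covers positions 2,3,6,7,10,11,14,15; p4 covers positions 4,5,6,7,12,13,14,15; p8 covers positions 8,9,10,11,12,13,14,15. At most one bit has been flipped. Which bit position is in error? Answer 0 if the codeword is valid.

3

s1: b1⊕b3⊕b5⊕b7⊕b9⊕b11⊕b13⊕b15 = 0⊕1⊕1⊕0⊕0⊕1⊕0⊕0 = 1
s2: b2⊕b3⊕b6⊕b7⊕b10⊕b11⊕b14⊕b15 = 1⊕1⊕0⊕0⊕1⊕1⊕1⊕0 = 1
s4: b4⊕b5⊕b6⊕b7⊕b12⊕b13⊕b14⊕b15 = 0⊕1⊕0⊕0⊕0⊕0⊕1⊕0 = 0
s8: b8⊕b9⊕b10⊕b11⊕b12⊕b13⊕b14⊕b15 = 1⊕0⊕1⊕1⊕0⊕0⊕1⊕0 = 0
Syndrome (s8...s1) = 0011 → position 3.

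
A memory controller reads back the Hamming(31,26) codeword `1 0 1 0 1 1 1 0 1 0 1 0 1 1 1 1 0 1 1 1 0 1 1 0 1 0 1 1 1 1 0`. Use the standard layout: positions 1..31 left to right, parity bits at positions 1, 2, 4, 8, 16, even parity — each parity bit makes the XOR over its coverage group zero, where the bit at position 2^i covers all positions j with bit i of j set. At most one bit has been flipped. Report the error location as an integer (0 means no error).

17

s1: b1⊕b3⊕b5⊕b7⊕b9⊕b11⊕b13⊕b15⊕b17⊕b19⊕b21⊕b23⊕b25⊕b27⊕b29⊕b31 = 1⊕1⊕1⊕1⊕1⊕1⊕1⊕1⊕0⊕1⊕0⊕1⊕1⊕1⊕1⊕0 = 1
s2: b2⊕b3⊕b6⊕b7⊕b10⊕b11⊕b14⊕b15⊕b18⊕b19⊕b22⊕b23⊕b26⊕b27⊕b30⊕b31 = 0⊕1⊕1⊕1⊕0⊕1⊕1⊕1⊕1⊕1⊕1⊕1⊕0⊕1⊕1⊕0 = 0
s4: b4⊕b5⊕b6⊕b7⊕b12⊕b13⊕b14⊕b15⊕b20⊕b21⊕b22⊕b23⊕b28⊕b29⊕b30⊕b31 = 0⊕1⊕1⊕1⊕0⊕1⊕1⊕1⊕1⊕0⊕1⊕1⊕1⊕1⊕1⊕0 = 0
s8: b8⊕b9⊕b10⊕b11⊕b12⊕b13⊕b14⊕b15⊕b24⊕b25⊕b26⊕b27⊕b28⊕b29⊕b30⊕b31 = 0⊕1⊕0⊕1⊕0⊕1⊕1⊕1⊕0⊕1⊕0⊕1⊕1⊕1⊕1⊕0 = 0
s16: b16⊕b17⊕b18⊕b19⊕b20⊕b21⊕b22⊕b23⊕b24⊕b25⊕b26⊕b27⊕b28⊕b29⊕b30⊕b31 = 1⊕0⊕1⊕1⊕1⊕0⊕1⊕1⊕0⊕1⊕0⊕1⊕1⊕1⊕1⊕0 = 1
Syndrome (s16...s1) = 10001 → position 17.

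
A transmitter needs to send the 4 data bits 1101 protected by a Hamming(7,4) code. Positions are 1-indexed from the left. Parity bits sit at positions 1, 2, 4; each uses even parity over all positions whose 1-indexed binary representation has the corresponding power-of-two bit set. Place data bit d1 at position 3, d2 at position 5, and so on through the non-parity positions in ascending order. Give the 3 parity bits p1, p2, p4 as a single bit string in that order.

Place data bits at non-power-of-two positions: b3=1, b5=1, b6=0, b7=1.
p1 = XOR of data positions {3,5,7} = 1⊕1⊕1 = 1
p2 = XOR of data positions {3,6,7} = 1⊕0⊕1 = 0
p4 = XOR of data positions {5,6,7} = 1⊕0⊕1 = 0
Parity bits p1,p2,p4 = 100

100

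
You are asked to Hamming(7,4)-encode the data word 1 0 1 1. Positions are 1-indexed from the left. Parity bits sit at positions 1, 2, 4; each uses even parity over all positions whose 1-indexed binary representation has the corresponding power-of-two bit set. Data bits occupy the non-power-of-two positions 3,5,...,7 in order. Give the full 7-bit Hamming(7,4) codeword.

0110011

Place data bits at non-power-of-two positions: b3=1, b5=0, b6=1, b7=1.
p1 = XOR of data positions {3,5,7} = 1⊕0⊕1 = 0
p2 = XOR of data positions {3,6,7} = 1⊕1⊕1 = 1
p4 = XOR of data positions {5,6,7} = 0⊕1⊕1 = 0
Codeword b1..b7 = 0110011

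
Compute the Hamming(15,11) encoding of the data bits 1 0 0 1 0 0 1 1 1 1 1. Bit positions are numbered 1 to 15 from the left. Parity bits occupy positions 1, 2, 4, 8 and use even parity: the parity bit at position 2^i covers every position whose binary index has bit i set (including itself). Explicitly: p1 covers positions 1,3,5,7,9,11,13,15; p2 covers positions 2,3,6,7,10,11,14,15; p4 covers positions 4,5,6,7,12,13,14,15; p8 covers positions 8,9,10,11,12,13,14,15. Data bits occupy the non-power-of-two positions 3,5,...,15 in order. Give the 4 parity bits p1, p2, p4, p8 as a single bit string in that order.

1111

Place data bits at non-power-of-two positions: b3=1, b5=0, b6=0, b7=1, b9=0, b10=0, b11=1, b12=1, b13=1, b14=1, b15=1.
p1 = XOR of data positions {3,5,7,9,11,13,15} = 1⊕0⊕1⊕0⊕1⊕1⊕1 = 1
p2 = XOR of data positions {3,6,7,10,11,14,15} = 1⊕0⊕1⊕0⊕1⊕1⊕1 = 1
p4 = XOR of data positions {5,6,7,12,13,14,15} = 0⊕0⊕1⊕1⊕1⊕1⊕1 = 1
p8 = XOR of data positions {9,10,11,12,13,14,15} = 0⊕0⊕1⊕1⊕1⊕1⊕1 = 1
Parity bits p1,p2,p4,p8 = 1111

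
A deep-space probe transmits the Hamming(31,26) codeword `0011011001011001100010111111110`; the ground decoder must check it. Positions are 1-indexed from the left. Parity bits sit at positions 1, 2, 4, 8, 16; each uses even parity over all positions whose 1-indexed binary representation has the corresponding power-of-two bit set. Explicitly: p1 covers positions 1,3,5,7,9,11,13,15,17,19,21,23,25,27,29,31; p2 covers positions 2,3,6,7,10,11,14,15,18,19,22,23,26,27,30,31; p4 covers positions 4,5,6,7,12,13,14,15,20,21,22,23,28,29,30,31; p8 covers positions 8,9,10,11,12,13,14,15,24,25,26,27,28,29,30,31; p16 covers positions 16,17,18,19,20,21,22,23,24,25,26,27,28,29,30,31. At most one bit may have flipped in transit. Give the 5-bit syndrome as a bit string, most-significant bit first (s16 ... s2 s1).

s1: b1⊕b3⊕b5⊕b7⊕b9⊕b11⊕b13⊕b15⊕b17⊕b19⊕b21⊕b23⊕b25⊕b27⊕b29⊕b31 = 0⊕1⊕0⊕1⊕0⊕0⊕1⊕0⊕1⊕0⊕1⊕1⊕1⊕1⊕1⊕0 = 1
s2: b2⊕b3⊕b6⊕b7⊕b10⊕b11⊕b14⊕b15⊕b18⊕b19⊕b22⊕b23⊕b26⊕b27⊕b30⊕b31 = 0⊕1⊕1⊕1⊕1⊕0⊕0⊕0⊕0⊕0⊕0⊕1⊕1⊕1⊕1⊕0 = 0
s4: b4⊕b5⊕b6⊕b7⊕b12⊕b13⊕b14⊕b15⊕b20⊕b21⊕b22⊕b23⊕b28⊕b29⊕b30⊕b31 = 1⊕0⊕1⊕1⊕1⊕1⊕0⊕0⊕0⊕1⊕0⊕1⊕1⊕1⊕1⊕0 = 0
s8: b8⊕b9⊕b10⊕b11⊕b12⊕b13⊕b14⊕b15⊕b24⊕b25⊕b26⊕b27⊕b28⊕b29⊕b30⊕b31 = 0⊕0⊕1⊕0⊕1⊕1⊕0⊕0⊕1⊕1⊕1⊕1⊕1⊕1⊕1⊕0 = 0
s16: b16⊕b17⊕b18⊕b19⊕b20⊕b21⊕b22⊕b23⊕b24⊕b25⊕b26⊕b27⊕b28⊕b29⊕b30⊕b31 = 1⊕1⊕0⊕0⊕0⊕1⊕0⊕1⊕1⊕1⊕1⊕1⊕1⊕1⊕1⊕0 = 1
Syndrome (s16...s1) = 10001 → position 17.

10001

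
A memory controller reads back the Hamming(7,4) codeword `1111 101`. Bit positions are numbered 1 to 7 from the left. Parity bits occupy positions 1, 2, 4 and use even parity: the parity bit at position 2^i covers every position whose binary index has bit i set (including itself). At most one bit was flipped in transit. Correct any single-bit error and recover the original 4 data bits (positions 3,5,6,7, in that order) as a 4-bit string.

1111

s1: b1⊕b3⊕b5⊕b7 = 1⊕1⊕1⊕1 = 0
s2: b2⊕b3⊕b6⊕b7 = 1⊕1⊕0⊕1 = 1
s4: b4⊕b5⊕b6⊕b7 = 1⊕1⊕0⊕1 = 1
Syndrome (s4...s1) = 110 → position 6.
Flip bit 6: corrected codeword = 1111111
Data bits at positions 3,5,6,7: 1111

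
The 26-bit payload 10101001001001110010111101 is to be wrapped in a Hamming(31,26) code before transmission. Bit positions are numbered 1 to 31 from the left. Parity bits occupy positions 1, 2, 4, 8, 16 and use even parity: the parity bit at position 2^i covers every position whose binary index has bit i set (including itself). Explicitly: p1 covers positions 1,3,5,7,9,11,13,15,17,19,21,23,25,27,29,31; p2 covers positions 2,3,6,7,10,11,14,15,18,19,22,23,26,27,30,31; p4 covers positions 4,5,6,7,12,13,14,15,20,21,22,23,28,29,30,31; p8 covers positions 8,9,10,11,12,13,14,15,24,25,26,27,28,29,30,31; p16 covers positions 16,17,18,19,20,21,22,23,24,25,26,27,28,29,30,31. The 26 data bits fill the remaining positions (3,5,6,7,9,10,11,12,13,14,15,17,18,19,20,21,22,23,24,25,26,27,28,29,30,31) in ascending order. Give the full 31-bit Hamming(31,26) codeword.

Place data bits at non-power-of-two positions: b3=1, b5=0, b6=1, b7=0, b9=1, b10=0, b11=0, b12=1, b13=0, b14=0, b15=1, b17=0, b18=0, b19=1, b20=1, b21=1, b22=0, b23=0, b24=1, b25=0, b26=1, b27=1, b28=1, b29=1, b30=0, b31=1.
p1 = XOR of data positions {3,5,7,9,11,13,15,17,19,21,23,25,27,29,31} = 1⊕0⊕0⊕1⊕0⊕0⊕1⊕0⊕1⊕1⊕0⊕0⊕1⊕1⊕1 = 0
p2 = XOR of data positions {3,6,7,10,11,14,15,18,19,22,23,26,27,30,31} = 1⊕1⊕0⊕0⊕0⊕0⊕1⊕0⊕1⊕0⊕0⊕1⊕1⊕0⊕1 = 1
p4 = XOR of data positions {5,6,7,12,13,14,15,20,21,22,23,28,29,30,31} = 0⊕1⊕0⊕1⊕0⊕0⊕1⊕1⊕1⊕0⊕0⊕1⊕1⊕0⊕1 = 0
p8 = XOR of data positions {9,10,11,12,13,14,15,24,25,26,27,28,29,30,31} = 1⊕0⊕0⊕1⊕0⊕0⊕1⊕1⊕0⊕1⊕1⊕1⊕1⊕0⊕1 = 1
p16 = XOR of data positions {17,18,19,20,21,22,23,24,25,26,27,28,29,30,31} = 0⊕0⊕1⊕1⊕1⊕0⊕0⊕1⊕0⊕1⊕1⊕1⊕1⊕0⊕1 = 1
Codeword b1..b31 = 0110010110010011001110010111101

0110010110010011001110010111101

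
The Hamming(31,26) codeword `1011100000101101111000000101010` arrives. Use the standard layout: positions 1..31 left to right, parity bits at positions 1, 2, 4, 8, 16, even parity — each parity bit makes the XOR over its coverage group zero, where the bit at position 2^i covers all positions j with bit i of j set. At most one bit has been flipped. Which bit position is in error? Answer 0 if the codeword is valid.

19

s1: b1⊕b3⊕b5⊕b7⊕b9⊕b11⊕b13⊕b15⊕b17⊕b19⊕b21⊕b23⊕b25⊕b27⊕b29⊕b31 = 1⊕1⊕1⊕0⊕0⊕1⊕1⊕0⊕1⊕1⊕0⊕0⊕0⊕0⊕0⊕0 = 1
s2: b2⊕b3⊕b6⊕b7⊕b10⊕b11⊕b14⊕b15⊕b18⊕b19⊕b22⊕b23⊕b26⊕b27⊕b30⊕b31 = 0⊕1⊕0⊕0⊕0⊕1⊕1⊕0⊕1⊕1⊕0⊕0⊕1⊕0⊕1⊕0 = 1
s4: b4⊕b5⊕b6⊕b7⊕b12⊕b13⊕b14⊕b15⊕b20⊕b21⊕b22⊕b23⊕b28⊕b29⊕b30⊕b31 = 1⊕1⊕0⊕0⊕0⊕1⊕1⊕0⊕0⊕0⊕0⊕0⊕1⊕0⊕1⊕0 = 0
s8: b8⊕b9⊕b10⊕b11⊕b12⊕b13⊕b14⊕b15⊕b24⊕b25⊕b26⊕b27⊕b28⊕b29⊕b30⊕b31 = 0⊕0⊕0⊕1⊕0⊕1⊕1⊕0⊕0⊕0⊕1⊕0⊕1⊕0⊕1⊕0 = 0
s16: b16⊕b17⊕b18⊕b19⊕b20⊕b21⊕b22⊕b23⊕b24⊕b25⊕b26⊕b27⊕b28⊕b29⊕b30⊕b31 = 1⊕1⊕1⊕1⊕0⊕0⊕0⊕0⊕0⊕0⊕1⊕0⊕1⊕0⊕1⊕0 = 1
Syndrome (s16...s1) = 10011 → position 19.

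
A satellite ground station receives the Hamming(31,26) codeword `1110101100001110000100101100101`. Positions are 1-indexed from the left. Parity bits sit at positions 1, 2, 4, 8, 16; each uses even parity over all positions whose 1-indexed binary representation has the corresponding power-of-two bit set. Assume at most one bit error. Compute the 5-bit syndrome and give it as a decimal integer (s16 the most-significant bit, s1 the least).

4

s1: b1⊕b3⊕b5⊕b7⊕b9⊕b11⊕b13⊕b15⊕b17⊕b19⊕b21⊕b23⊕b25⊕b27⊕b29⊕b31 = 1⊕1⊕1⊕1⊕0⊕0⊕1⊕1⊕0⊕0⊕0⊕1⊕1⊕0⊕1⊕1 = 0
s2: b2⊕b3⊕b6⊕b7⊕b10⊕b11⊕b14⊕b15⊕b18⊕b19⊕b22⊕b23⊕b26⊕b27⊕b30⊕b31 = 1⊕1⊕0⊕1⊕0⊕0⊕1⊕1⊕0⊕0⊕0⊕1⊕1⊕0⊕0⊕1 = 0
s4: b4⊕b5⊕b6⊕b7⊕b12⊕b13⊕b14⊕b15⊕b20⊕b21⊕b22⊕b23⊕b28⊕b29⊕b30⊕b31 = 0⊕1⊕0⊕1⊕0⊕1⊕1⊕1⊕1⊕0⊕0⊕1⊕0⊕1⊕0⊕1 = 1
s8: b8⊕b9⊕b10⊕b11⊕b12⊕b13⊕b14⊕b15⊕b24⊕b25⊕b26⊕b27⊕b28⊕b29⊕b30⊕b31 = 1⊕0⊕0⊕0⊕0⊕1⊕1⊕1⊕0⊕1⊕1⊕0⊕0⊕1⊕0⊕1 = 0
s16: b16⊕b17⊕b18⊕b19⊕b20⊕b21⊕b22⊕b23⊕b24⊕b25⊕b26⊕b27⊕b28⊕b29⊕b30⊕b31 = 0⊕0⊕0⊕0⊕1⊕0⊕0⊕1⊕0⊕1⊕1⊕0⊕0⊕1⊕0⊕1 = 0
Syndrome (s16...s1) = 00100 → position 4.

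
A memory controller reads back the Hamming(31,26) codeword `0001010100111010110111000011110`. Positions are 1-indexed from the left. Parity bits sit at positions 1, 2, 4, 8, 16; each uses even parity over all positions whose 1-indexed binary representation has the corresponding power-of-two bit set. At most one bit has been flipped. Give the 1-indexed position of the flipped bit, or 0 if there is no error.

s1: b1⊕b3⊕b5⊕b7⊕b9⊕b11⊕b13⊕b15⊕b17⊕b19⊕b21⊕b23⊕b25⊕b27⊕b29⊕b31 = 0⊕0⊕0⊕0⊕0⊕1⊕1⊕1⊕1⊕0⊕1⊕0⊕0⊕1⊕1⊕0 = 1
s2: b2⊕b3⊕b6⊕b7⊕b10⊕b11⊕b14⊕b15⊕b18⊕b19⊕b22⊕b23⊕b26⊕b27⊕b30⊕b31 = 0⊕0⊕1⊕0⊕0⊕1⊕0⊕1⊕1⊕0⊕1⊕0⊕0⊕1⊕1⊕0 = 1
s4: b4⊕b5⊕b6⊕b7⊕b12⊕b13⊕b14⊕b15⊕b20⊕b21⊕b22⊕b23⊕b28⊕b29⊕b30⊕b31 = 1⊕0⊕1⊕0⊕1⊕1⊕0⊕1⊕1⊕1⊕1⊕0⊕1⊕1⊕1⊕0 = 1
s8: b8⊕b9⊕b10⊕b11⊕b12⊕b13⊕b14⊕b15⊕b24⊕b25⊕b26⊕b27⊕b28⊕b29⊕b30⊕b31 = 1⊕0⊕0⊕1⊕1⊕1⊕0⊕1⊕0⊕0⊕0⊕1⊕1⊕1⊕1⊕0 = 1
s16: b16⊕b17⊕b18⊕b19⊕b20⊕b21⊕b22⊕b23⊕b24⊕b25⊕b26⊕b27⊕b28⊕b29⊕b30⊕b31 = 0⊕1⊕1⊕0⊕1⊕1⊕1⊕0⊕0⊕0⊕0⊕1⊕1⊕1⊕1⊕0 = 1
Syndrome (s16...s1) = 11111 → position 31.

31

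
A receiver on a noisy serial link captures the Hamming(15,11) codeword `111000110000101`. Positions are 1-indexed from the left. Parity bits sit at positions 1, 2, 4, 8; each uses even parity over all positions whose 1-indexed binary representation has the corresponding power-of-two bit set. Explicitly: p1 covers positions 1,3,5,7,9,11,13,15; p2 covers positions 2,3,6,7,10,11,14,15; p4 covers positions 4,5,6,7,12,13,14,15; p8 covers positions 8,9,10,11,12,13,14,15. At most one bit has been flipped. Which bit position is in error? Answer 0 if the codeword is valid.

s1: b1⊕b3⊕b5⊕b7⊕b9⊕b11⊕b13⊕b15 = 1⊕1⊕0⊕1⊕0⊕0⊕1⊕1 = 1
s2: b2⊕b3⊕b6⊕b7⊕b10⊕b11⊕b14⊕b15 = 1⊕1⊕0⊕1⊕0⊕0⊕0⊕1 = 0
s4: b4⊕b5⊕b6⊕b7⊕b12⊕b13⊕b14⊕b15 = 0⊕0⊕0⊕1⊕0⊕1⊕0⊕1 = 1
s8: b8⊕b9⊕b10⊕b11⊕b12⊕b13⊕b14⊕b15 = 1⊕0⊕0⊕0⊕0⊕1⊕0⊕1 = 1
Syndrome (s8...s1) = 1101 → position 13.

13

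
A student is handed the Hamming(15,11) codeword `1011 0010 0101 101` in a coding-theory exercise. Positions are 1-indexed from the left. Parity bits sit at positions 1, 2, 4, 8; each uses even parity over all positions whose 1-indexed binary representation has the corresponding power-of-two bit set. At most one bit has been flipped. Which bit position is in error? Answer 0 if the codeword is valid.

5

s1: b1⊕b3⊕b5⊕b7⊕b9⊕b11⊕b13⊕b15 = 1⊕1⊕0⊕1⊕0⊕0⊕1⊕1 = 1
s2: b2⊕b3⊕b6⊕b7⊕b10⊕b11⊕b14⊕b15 = 0⊕1⊕0⊕1⊕1⊕0⊕0⊕1 = 0
s4: b4⊕b5⊕b6⊕b7⊕b12⊕b13⊕b14⊕b15 = 1⊕0⊕0⊕1⊕1⊕1⊕0⊕1 = 1
s8: b8⊕b9⊕b10⊕b11⊕b12⊕b13⊕b14⊕b15 = 0⊕0⊕1⊕0⊕1⊕1⊕0⊕1 = 0
Syndrome (s8...s1) = 0101 → position 5.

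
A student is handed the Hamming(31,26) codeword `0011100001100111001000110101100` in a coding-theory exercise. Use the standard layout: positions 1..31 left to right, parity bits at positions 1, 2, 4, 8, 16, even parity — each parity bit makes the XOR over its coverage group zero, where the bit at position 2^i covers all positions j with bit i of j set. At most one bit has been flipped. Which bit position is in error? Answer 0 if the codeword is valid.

s1: b1⊕b3⊕b5⊕b7⊕b9⊕b11⊕b13⊕b15⊕b17⊕b19⊕b21⊕b23⊕b25⊕b27⊕b29⊕b31 = 0⊕1⊕1⊕0⊕0⊕1⊕0⊕1⊕0⊕1⊕0⊕1⊕0⊕0⊕1⊕0 = 1
s2: b2⊕b3⊕b6⊕b7⊕b10⊕b11⊕b14⊕b15⊕b18⊕b19⊕b22⊕b23⊕b26⊕b27⊕b30⊕b31 = 0⊕1⊕0⊕0⊕1⊕1⊕1⊕1⊕0⊕1⊕0⊕1⊕1⊕0⊕0⊕0 = 0
s4: b4⊕b5⊕b6⊕b7⊕b12⊕b13⊕b14⊕b15⊕b20⊕b21⊕b22⊕b23⊕b28⊕b29⊕b30⊕b31 = 1⊕1⊕0⊕0⊕0⊕0⊕1⊕1⊕0⊕0⊕0⊕1⊕1⊕1⊕0⊕0 = 1
s8: b8⊕b9⊕b10⊕b11⊕b12⊕b13⊕b14⊕b15⊕b24⊕b25⊕b26⊕b27⊕b28⊕b29⊕b30⊕b31 = 0⊕0⊕1⊕1⊕0⊕0⊕1⊕1⊕1⊕0⊕1⊕0⊕1⊕1⊕0⊕0 = 0
s16: b16⊕b17⊕b18⊕b19⊕b20⊕b21⊕b22⊕b23⊕b24⊕b25⊕b26⊕b27⊕b28⊕b29⊕b30⊕b31 = 1⊕0⊕0⊕1⊕0⊕0⊕0⊕1⊕1⊕0⊕1⊕0⊕1⊕1⊕0⊕0 = 1
Syndrome (s16...s1) = 10101 → position 21.

21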